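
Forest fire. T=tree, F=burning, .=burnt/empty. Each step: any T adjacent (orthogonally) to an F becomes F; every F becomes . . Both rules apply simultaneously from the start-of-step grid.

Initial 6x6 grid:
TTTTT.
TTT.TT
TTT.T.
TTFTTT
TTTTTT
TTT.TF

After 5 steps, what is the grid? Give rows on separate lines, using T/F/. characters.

Step 1: 6 trees catch fire, 2 burn out
  TTTTT.
  TTT.TT
  TTF.T.
  TF.FTT
  TTFTTF
  TTT.F.
Step 2: 9 trees catch fire, 6 burn out
  TTTTT.
  TTF.TT
  TF..T.
  F...FF
  TF.FF.
  TTF...
Step 3: 6 trees catch fire, 9 burn out
  TTFTT.
  TF..TT
  F...F.
  ......
  F.....
  TF....
Step 4: 5 trees catch fire, 6 burn out
  TF.FT.
  F...FT
  ......
  ......
  ......
  F.....
Step 5: 3 trees catch fire, 5 burn out
  F...F.
  .....F
  ......
  ......
  ......
  ......

F...F.
.....F
......
......
......
......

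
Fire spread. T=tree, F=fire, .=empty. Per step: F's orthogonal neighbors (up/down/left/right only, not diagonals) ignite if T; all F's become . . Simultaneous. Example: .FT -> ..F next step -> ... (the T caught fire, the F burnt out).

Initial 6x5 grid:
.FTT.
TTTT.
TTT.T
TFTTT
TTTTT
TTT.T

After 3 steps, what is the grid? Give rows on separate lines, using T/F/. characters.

Step 1: 6 trees catch fire, 2 burn out
  ..FT.
  TFTT.
  TFT.T
  F.FTT
  TFTTT
  TTT.T
Step 2: 9 trees catch fire, 6 burn out
  ...F.
  F.FT.
  F.F.T
  ...FT
  F.FTT
  TFT.T
Step 3: 5 trees catch fire, 9 burn out
  .....
  ...F.
  ....T
  ....F
  ...FT
  F.F.T

.....
...F.
....T
....F
...FT
F.F.T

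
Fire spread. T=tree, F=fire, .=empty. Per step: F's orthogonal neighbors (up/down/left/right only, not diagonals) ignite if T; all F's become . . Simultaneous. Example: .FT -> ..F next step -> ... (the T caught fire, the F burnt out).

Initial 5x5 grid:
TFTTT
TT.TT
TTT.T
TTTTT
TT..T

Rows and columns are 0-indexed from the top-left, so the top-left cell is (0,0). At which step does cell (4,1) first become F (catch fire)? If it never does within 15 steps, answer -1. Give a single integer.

Step 1: cell (4,1)='T' (+3 fires, +1 burnt)
Step 2: cell (4,1)='T' (+3 fires, +3 burnt)
Step 3: cell (4,1)='T' (+5 fires, +3 burnt)
Step 4: cell (4,1)='F' (+4 fires, +5 burnt)
  -> target ignites at step 4
Step 5: cell (4,1)='.' (+3 fires, +4 burnt)
Step 6: cell (4,1)='.' (+1 fires, +3 burnt)
Step 7: cell (4,1)='.' (+1 fires, +1 burnt)
Step 8: cell (4,1)='.' (+0 fires, +1 burnt)
  fire out at step 8

4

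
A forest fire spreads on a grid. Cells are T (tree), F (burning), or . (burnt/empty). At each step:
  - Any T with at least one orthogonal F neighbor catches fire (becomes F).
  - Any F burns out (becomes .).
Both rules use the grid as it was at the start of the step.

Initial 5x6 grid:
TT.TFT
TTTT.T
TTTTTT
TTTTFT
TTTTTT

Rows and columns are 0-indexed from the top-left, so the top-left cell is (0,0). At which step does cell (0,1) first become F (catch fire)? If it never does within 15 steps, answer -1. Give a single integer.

Step 1: cell (0,1)='T' (+6 fires, +2 burnt)
Step 2: cell (0,1)='T' (+7 fires, +6 burnt)
Step 3: cell (0,1)='T' (+4 fires, +7 burnt)
Step 4: cell (0,1)='T' (+4 fires, +4 burnt)
Step 5: cell (0,1)='F' (+4 fires, +4 burnt)
  -> target ignites at step 5
Step 6: cell (0,1)='.' (+1 fires, +4 burnt)
Step 7: cell (0,1)='.' (+0 fires, +1 burnt)
  fire out at step 7

5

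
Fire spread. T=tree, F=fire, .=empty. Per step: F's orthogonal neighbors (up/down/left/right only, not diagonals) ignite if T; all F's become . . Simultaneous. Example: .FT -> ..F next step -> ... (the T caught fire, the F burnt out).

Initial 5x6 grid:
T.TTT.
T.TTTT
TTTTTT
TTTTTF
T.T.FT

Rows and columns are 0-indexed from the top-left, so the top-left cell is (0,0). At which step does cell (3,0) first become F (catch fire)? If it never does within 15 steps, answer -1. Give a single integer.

Step 1: cell (3,0)='T' (+3 fires, +2 burnt)
Step 2: cell (3,0)='T' (+3 fires, +3 burnt)
Step 3: cell (3,0)='T' (+3 fires, +3 burnt)
Step 4: cell (3,0)='T' (+5 fires, +3 burnt)
Step 5: cell (3,0)='F' (+4 fires, +5 burnt)
  -> target ignites at step 5
Step 6: cell (3,0)='.' (+3 fires, +4 burnt)
Step 7: cell (3,0)='.' (+1 fires, +3 burnt)
Step 8: cell (3,0)='.' (+1 fires, +1 burnt)
Step 9: cell (3,0)='.' (+0 fires, +1 burnt)
  fire out at step 9

5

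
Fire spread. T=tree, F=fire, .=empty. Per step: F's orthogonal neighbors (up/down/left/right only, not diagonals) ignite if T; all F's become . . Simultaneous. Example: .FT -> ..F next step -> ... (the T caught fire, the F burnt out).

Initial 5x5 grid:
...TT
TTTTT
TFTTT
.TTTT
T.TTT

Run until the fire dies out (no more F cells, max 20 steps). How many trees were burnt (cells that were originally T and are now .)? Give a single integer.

Answer: 18

Derivation:
Step 1: +4 fires, +1 burnt (F count now 4)
Step 2: +4 fires, +4 burnt (F count now 4)
Step 3: +4 fires, +4 burnt (F count now 4)
Step 4: +4 fires, +4 burnt (F count now 4)
Step 5: +2 fires, +4 burnt (F count now 2)
Step 6: +0 fires, +2 burnt (F count now 0)
Fire out after step 6
Initially T: 19, now '.': 24
Total burnt (originally-T cells now '.'): 18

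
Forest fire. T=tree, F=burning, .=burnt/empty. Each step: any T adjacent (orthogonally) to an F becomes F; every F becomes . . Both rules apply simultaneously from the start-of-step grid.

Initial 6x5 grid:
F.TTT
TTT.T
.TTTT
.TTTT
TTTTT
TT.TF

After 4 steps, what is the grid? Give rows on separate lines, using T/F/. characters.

Step 1: 3 trees catch fire, 2 burn out
  ..TTT
  FTT.T
  .TTTT
  .TTTT
  TTTTF
  TT.F.
Step 2: 3 trees catch fire, 3 burn out
  ..TTT
  .FT.T
  .TTTT
  .TTTF
  TTTF.
  TT...
Step 3: 5 trees catch fire, 3 burn out
  ..TTT
  ..F.T
  .FTTF
  .TTF.
  TTF..
  TT...
Step 4: 7 trees catch fire, 5 burn out
  ..FTT
  ....F
  ..FF.
  .FF..
  TF...
  TT...

..FTT
....F
..FF.
.FF..
TF...
TT...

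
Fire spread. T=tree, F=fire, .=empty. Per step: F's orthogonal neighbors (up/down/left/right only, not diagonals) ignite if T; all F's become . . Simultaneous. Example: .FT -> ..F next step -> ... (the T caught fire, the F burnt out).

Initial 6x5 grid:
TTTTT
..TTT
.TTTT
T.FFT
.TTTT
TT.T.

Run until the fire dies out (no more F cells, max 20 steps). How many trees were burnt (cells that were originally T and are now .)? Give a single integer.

Answer: 20

Derivation:
Step 1: +5 fires, +2 burnt (F count now 5)
Step 2: +7 fires, +5 burnt (F count now 7)
Step 3: +4 fires, +7 burnt (F count now 4)
Step 4: +3 fires, +4 burnt (F count now 3)
Step 5: +1 fires, +3 burnt (F count now 1)
Step 6: +0 fires, +1 burnt (F count now 0)
Fire out after step 6
Initially T: 21, now '.': 29
Total burnt (originally-T cells now '.'): 20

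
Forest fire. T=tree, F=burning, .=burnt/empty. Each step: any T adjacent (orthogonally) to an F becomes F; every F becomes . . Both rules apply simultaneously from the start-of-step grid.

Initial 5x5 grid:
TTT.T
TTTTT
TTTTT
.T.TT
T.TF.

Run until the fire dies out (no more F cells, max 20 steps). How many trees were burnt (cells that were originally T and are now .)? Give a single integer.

Answer: 18

Derivation:
Step 1: +2 fires, +1 burnt (F count now 2)
Step 2: +2 fires, +2 burnt (F count now 2)
Step 3: +3 fires, +2 burnt (F count now 3)
Step 4: +3 fires, +3 burnt (F count now 3)
Step 5: +5 fires, +3 burnt (F count now 5)
Step 6: +2 fires, +5 burnt (F count now 2)
Step 7: +1 fires, +2 burnt (F count now 1)
Step 8: +0 fires, +1 burnt (F count now 0)
Fire out after step 8
Initially T: 19, now '.': 24
Total burnt (originally-T cells now '.'): 18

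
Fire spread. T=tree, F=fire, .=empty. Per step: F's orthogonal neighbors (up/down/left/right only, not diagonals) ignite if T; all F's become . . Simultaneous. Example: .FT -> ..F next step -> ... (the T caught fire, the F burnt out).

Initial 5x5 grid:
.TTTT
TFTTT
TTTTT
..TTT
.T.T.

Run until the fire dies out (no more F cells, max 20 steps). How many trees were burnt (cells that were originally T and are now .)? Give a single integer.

Step 1: +4 fires, +1 burnt (F count now 4)
Step 2: +4 fires, +4 burnt (F count now 4)
Step 3: +4 fires, +4 burnt (F count now 4)
Step 4: +3 fires, +4 burnt (F count now 3)
Step 5: +2 fires, +3 burnt (F count now 2)
Step 6: +0 fires, +2 burnt (F count now 0)
Fire out after step 6
Initially T: 18, now '.': 24
Total burnt (originally-T cells now '.'): 17

Answer: 17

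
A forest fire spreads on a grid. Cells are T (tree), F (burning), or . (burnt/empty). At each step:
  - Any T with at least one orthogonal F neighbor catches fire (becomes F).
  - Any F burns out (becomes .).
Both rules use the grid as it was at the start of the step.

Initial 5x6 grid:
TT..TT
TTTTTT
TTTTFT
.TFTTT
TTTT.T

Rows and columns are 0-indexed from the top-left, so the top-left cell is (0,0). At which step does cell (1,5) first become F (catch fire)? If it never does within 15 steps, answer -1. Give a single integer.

Step 1: cell (1,5)='T' (+8 fires, +2 burnt)
Step 2: cell (1,5)='F' (+8 fires, +8 burnt)
  -> target ignites at step 2
Step 3: cell (1,5)='.' (+5 fires, +8 burnt)
Step 4: cell (1,5)='.' (+2 fires, +5 burnt)
Step 5: cell (1,5)='.' (+1 fires, +2 burnt)
Step 6: cell (1,5)='.' (+0 fires, +1 burnt)
  fire out at step 6

2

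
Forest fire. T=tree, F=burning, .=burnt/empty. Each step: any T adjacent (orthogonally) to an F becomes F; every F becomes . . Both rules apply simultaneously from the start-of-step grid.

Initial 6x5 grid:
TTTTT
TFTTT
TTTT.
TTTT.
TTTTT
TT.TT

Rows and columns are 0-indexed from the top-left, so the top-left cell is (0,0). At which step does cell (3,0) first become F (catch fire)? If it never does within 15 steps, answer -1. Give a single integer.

Step 1: cell (3,0)='T' (+4 fires, +1 burnt)
Step 2: cell (3,0)='T' (+6 fires, +4 burnt)
Step 3: cell (3,0)='F' (+6 fires, +6 burnt)
  -> target ignites at step 3
Step 4: cell (3,0)='.' (+5 fires, +6 burnt)
Step 5: cell (3,0)='.' (+2 fires, +5 burnt)
Step 6: cell (3,0)='.' (+2 fires, +2 burnt)
Step 7: cell (3,0)='.' (+1 fires, +2 burnt)
Step 8: cell (3,0)='.' (+0 fires, +1 burnt)
  fire out at step 8

3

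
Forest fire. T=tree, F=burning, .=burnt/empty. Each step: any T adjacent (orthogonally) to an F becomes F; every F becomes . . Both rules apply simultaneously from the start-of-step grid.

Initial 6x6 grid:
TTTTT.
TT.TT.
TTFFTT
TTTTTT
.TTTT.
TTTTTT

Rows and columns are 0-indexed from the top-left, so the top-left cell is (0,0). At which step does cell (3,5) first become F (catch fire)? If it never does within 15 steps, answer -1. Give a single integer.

Step 1: cell (3,5)='T' (+5 fires, +2 burnt)
Step 2: cell (3,5)='T' (+9 fires, +5 burnt)
Step 3: cell (3,5)='F' (+10 fires, +9 burnt)
  -> target ignites at step 3
Step 4: cell (3,5)='.' (+3 fires, +10 burnt)
Step 5: cell (3,5)='.' (+2 fires, +3 burnt)
Step 6: cell (3,5)='.' (+0 fires, +2 burnt)
  fire out at step 6

3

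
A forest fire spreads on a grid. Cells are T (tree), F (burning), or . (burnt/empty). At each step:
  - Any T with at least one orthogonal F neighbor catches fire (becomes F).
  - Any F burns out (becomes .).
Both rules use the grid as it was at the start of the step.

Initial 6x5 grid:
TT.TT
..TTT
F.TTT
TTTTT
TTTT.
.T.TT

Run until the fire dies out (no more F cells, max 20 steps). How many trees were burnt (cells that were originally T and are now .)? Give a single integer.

Step 1: +1 fires, +1 burnt (F count now 1)
Step 2: +2 fires, +1 burnt (F count now 2)
Step 3: +2 fires, +2 burnt (F count now 2)
Step 4: +4 fires, +2 burnt (F count now 4)
Step 5: +4 fires, +4 burnt (F count now 4)
Step 6: +3 fires, +4 burnt (F count now 3)
Step 7: +3 fires, +3 burnt (F count now 3)
Step 8: +1 fires, +3 burnt (F count now 1)
Step 9: +0 fires, +1 burnt (F count now 0)
Fire out after step 9
Initially T: 22, now '.': 28
Total burnt (originally-T cells now '.'): 20

Answer: 20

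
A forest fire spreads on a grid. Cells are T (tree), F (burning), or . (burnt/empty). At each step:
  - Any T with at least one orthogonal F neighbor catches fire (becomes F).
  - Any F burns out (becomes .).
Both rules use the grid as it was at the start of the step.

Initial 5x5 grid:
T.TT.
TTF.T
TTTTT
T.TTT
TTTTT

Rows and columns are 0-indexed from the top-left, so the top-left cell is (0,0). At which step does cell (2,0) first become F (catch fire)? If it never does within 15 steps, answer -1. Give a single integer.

Step 1: cell (2,0)='T' (+3 fires, +1 burnt)
Step 2: cell (2,0)='T' (+5 fires, +3 burnt)
Step 3: cell (2,0)='F' (+5 fires, +5 burnt)
  -> target ignites at step 3
Step 4: cell (2,0)='.' (+5 fires, +5 burnt)
Step 5: cell (2,0)='.' (+2 fires, +5 burnt)
Step 6: cell (2,0)='.' (+0 fires, +2 burnt)
  fire out at step 6

3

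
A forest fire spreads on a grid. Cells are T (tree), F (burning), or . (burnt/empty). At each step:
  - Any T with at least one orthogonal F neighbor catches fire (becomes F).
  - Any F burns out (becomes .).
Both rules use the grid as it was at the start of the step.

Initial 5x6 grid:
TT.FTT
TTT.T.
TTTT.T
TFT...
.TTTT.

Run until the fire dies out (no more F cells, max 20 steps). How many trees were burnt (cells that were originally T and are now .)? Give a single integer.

Step 1: +5 fires, +2 burnt (F count now 5)
Step 2: +6 fires, +5 burnt (F count now 6)
Step 3: +5 fires, +6 burnt (F count now 5)
Step 4: +2 fires, +5 burnt (F count now 2)
Step 5: +0 fires, +2 burnt (F count now 0)
Fire out after step 5
Initially T: 19, now '.': 29
Total burnt (originally-T cells now '.'): 18

Answer: 18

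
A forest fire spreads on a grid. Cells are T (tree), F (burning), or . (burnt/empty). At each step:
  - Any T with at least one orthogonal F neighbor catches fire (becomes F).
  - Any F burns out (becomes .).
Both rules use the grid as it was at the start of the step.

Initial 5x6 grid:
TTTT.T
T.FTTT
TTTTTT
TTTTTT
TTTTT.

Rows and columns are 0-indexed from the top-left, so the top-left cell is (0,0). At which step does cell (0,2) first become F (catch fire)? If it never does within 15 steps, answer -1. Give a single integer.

Step 1: cell (0,2)='F' (+3 fires, +1 burnt)
  -> target ignites at step 1
Step 2: cell (0,2)='.' (+6 fires, +3 burnt)
Step 3: cell (0,2)='.' (+7 fires, +6 burnt)
Step 4: cell (0,2)='.' (+7 fires, +7 burnt)
Step 5: cell (0,2)='.' (+3 fires, +7 burnt)
Step 6: cell (0,2)='.' (+0 fires, +3 burnt)
  fire out at step 6

1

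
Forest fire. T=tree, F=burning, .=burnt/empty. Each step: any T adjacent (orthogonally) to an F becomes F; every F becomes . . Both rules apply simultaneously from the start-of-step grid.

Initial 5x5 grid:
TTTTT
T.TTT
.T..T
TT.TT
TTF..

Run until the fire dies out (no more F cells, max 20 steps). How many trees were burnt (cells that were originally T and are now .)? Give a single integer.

Answer: 5

Derivation:
Step 1: +1 fires, +1 burnt (F count now 1)
Step 2: +2 fires, +1 burnt (F count now 2)
Step 3: +2 fires, +2 burnt (F count now 2)
Step 4: +0 fires, +2 burnt (F count now 0)
Fire out after step 4
Initially T: 17, now '.': 13
Total burnt (originally-T cells now '.'): 5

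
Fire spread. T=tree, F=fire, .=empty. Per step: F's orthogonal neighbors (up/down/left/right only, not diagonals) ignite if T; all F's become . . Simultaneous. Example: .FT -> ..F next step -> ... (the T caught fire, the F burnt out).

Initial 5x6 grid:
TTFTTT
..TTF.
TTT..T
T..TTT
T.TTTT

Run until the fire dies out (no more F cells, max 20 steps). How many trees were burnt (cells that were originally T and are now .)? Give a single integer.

Step 1: +5 fires, +2 burnt (F count now 5)
Step 2: +3 fires, +5 burnt (F count now 3)
Step 3: +1 fires, +3 burnt (F count now 1)
Step 4: +1 fires, +1 burnt (F count now 1)
Step 5: +1 fires, +1 burnt (F count now 1)
Step 6: +1 fires, +1 burnt (F count now 1)
Step 7: +0 fires, +1 burnt (F count now 0)
Fire out after step 7
Initially T: 20, now '.': 22
Total burnt (originally-T cells now '.'): 12

Answer: 12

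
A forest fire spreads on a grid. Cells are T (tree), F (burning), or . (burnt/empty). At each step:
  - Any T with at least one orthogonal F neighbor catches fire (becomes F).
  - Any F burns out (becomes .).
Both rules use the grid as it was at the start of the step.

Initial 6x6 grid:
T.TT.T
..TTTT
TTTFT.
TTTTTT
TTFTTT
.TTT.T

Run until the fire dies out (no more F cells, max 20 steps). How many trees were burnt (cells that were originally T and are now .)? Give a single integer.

Answer: 26

Derivation:
Step 1: +8 fires, +2 burnt (F count now 8)
Step 2: +10 fires, +8 burnt (F count now 10)
Step 3: +6 fires, +10 burnt (F count now 6)
Step 4: +2 fires, +6 burnt (F count now 2)
Step 5: +0 fires, +2 burnt (F count now 0)
Fire out after step 5
Initially T: 27, now '.': 35
Total burnt (originally-T cells now '.'): 26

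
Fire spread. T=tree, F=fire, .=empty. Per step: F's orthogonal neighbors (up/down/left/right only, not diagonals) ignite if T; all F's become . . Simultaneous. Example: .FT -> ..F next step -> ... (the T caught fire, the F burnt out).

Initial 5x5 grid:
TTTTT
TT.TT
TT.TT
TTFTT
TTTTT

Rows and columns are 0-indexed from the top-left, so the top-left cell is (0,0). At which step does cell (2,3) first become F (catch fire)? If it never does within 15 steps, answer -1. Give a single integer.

Step 1: cell (2,3)='T' (+3 fires, +1 burnt)
Step 2: cell (2,3)='F' (+6 fires, +3 burnt)
  -> target ignites at step 2
Step 3: cell (2,3)='.' (+6 fires, +6 burnt)
Step 4: cell (2,3)='.' (+4 fires, +6 burnt)
Step 5: cell (2,3)='.' (+3 fires, +4 burnt)
Step 6: cell (2,3)='.' (+0 fires, +3 burnt)
  fire out at step 6

2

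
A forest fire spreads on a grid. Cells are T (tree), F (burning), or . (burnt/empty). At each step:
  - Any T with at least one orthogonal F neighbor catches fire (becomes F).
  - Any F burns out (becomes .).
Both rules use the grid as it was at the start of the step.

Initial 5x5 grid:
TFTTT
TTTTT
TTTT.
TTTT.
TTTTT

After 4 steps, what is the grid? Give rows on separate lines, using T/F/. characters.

Step 1: 3 trees catch fire, 1 burn out
  F.FTT
  TFTTT
  TTTT.
  TTTT.
  TTTTT
Step 2: 4 trees catch fire, 3 burn out
  ...FT
  F.FTT
  TFTT.
  TTTT.
  TTTTT
Step 3: 5 trees catch fire, 4 burn out
  ....F
  ...FT
  F.FT.
  TFTT.
  TTTTT
Step 4: 5 trees catch fire, 5 burn out
  .....
  ....F
  ...F.
  F.FT.
  TFTTT

.....
....F
...F.
F.FT.
TFTTT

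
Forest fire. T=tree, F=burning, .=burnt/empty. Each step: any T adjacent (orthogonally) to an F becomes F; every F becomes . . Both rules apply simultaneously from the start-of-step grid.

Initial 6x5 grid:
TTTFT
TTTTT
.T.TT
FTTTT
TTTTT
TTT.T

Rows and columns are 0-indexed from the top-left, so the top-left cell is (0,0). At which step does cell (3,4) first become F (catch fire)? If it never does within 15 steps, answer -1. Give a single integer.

Step 1: cell (3,4)='T' (+5 fires, +2 burnt)
Step 2: cell (3,4)='T' (+8 fires, +5 burnt)
Step 3: cell (3,4)='T' (+6 fires, +8 burnt)
Step 4: cell (3,4)='F' (+4 fires, +6 burnt)
  -> target ignites at step 4
Step 5: cell (3,4)='.' (+1 fires, +4 burnt)
Step 6: cell (3,4)='.' (+1 fires, +1 burnt)
Step 7: cell (3,4)='.' (+0 fires, +1 burnt)
  fire out at step 7

4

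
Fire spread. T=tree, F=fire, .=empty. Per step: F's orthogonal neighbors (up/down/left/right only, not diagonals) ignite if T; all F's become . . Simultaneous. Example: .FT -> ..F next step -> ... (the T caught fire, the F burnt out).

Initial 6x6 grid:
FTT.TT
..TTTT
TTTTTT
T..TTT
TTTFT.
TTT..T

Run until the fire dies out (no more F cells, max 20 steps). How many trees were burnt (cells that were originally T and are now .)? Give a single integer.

Step 1: +4 fires, +2 burnt (F count now 4)
Step 2: +5 fires, +4 burnt (F count now 5)
Step 3: +7 fires, +5 burnt (F count now 7)
Step 4: +5 fires, +7 burnt (F count now 5)
Step 5: +3 fires, +5 burnt (F count now 3)
Step 6: +1 fires, +3 burnt (F count now 1)
Step 7: +0 fires, +1 burnt (F count now 0)
Fire out after step 7
Initially T: 26, now '.': 35
Total burnt (originally-T cells now '.'): 25

Answer: 25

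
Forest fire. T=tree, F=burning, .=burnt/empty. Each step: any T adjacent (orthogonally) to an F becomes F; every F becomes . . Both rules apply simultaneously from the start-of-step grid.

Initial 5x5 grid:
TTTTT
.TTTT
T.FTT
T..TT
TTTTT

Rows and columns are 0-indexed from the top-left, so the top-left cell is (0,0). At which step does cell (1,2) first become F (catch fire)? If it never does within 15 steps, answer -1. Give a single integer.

Step 1: cell (1,2)='F' (+2 fires, +1 burnt)
  -> target ignites at step 1
Step 2: cell (1,2)='.' (+5 fires, +2 burnt)
Step 3: cell (1,2)='.' (+5 fires, +5 burnt)
Step 4: cell (1,2)='.' (+4 fires, +5 burnt)
Step 5: cell (1,2)='.' (+1 fires, +4 burnt)
Step 6: cell (1,2)='.' (+1 fires, +1 burnt)
Step 7: cell (1,2)='.' (+1 fires, +1 burnt)
Step 8: cell (1,2)='.' (+1 fires, +1 burnt)
Step 9: cell (1,2)='.' (+0 fires, +1 burnt)
  fire out at step 9

1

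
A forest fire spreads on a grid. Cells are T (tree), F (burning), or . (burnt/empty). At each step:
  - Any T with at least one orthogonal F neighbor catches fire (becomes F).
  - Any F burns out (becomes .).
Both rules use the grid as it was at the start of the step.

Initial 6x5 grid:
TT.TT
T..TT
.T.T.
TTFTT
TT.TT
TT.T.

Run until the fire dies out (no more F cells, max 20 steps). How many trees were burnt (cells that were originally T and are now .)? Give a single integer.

Step 1: +2 fires, +1 burnt (F count now 2)
Step 2: +6 fires, +2 burnt (F count now 6)
Step 3: +5 fires, +6 burnt (F count now 5)
Step 4: +3 fires, +5 burnt (F count now 3)
Step 5: +1 fires, +3 burnt (F count now 1)
Step 6: +0 fires, +1 burnt (F count now 0)
Fire out after step 6
Initially T: 20, now '.': 27
Total burnt (originally-T cells now '.'): 17

Answer: 17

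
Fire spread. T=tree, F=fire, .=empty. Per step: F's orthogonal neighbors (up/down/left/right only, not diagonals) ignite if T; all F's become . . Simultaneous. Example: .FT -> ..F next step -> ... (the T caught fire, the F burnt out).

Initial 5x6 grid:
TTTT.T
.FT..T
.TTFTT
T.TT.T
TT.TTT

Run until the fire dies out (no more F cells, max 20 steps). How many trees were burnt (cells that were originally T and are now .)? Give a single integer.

Answer: 17

Derivation:
Step 1: +6 fires, +2 burnt (F count now 6)
Step 2: +5 fires, +6 burnt (F count now 5)
Step 3: +4 fires, +5 burnt (F count now 4)
Step 4: +2 fires, +4 burnt (F count now 2)
Step 5: +0 fires, +2 burnt (F count now 0)
Fire out after step 5
Initially T: 20, now '.': 27
Total burnt (originally-T cells now '.'): 17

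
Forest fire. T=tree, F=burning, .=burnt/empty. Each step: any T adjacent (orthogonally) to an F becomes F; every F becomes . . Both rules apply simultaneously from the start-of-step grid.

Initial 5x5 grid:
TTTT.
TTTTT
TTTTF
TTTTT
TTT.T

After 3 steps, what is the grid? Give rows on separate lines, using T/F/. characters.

Step 1: 3 trees catch fire, 1 burn out
  TTTT.
  TTTTF
  TTTF.
  TTTTF
  TTT.T
Step 2: 4 trees catch fire, 3 burn out
  TTTT.
  TTTF.
  TTF..
  TTTF.
  TTT.F
Step 3: 4 trees catch fire, 4 burn out
  TTTF.
  TTF..
  TF...
  TTF..
  TTT..

TTTF.
TTF..
TF...
TTF..
TTT..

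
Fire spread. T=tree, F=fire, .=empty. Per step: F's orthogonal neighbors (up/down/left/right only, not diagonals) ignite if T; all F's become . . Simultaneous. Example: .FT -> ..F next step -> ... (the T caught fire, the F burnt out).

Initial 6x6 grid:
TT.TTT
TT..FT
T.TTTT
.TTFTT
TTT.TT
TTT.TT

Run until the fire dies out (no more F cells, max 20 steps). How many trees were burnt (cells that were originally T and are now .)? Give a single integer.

Step 1: +6 fires, +2 burnt (F count now 6)
Step 2: +8 fires, +6 burnt (F count now 8)
Step 3: +4 fires, +8 burnt (F count now 4)
Step 4: +3 fires, +4 burnt (F count now 3)
Step 5: +1 fires, +3 burnt (F count now 1)
Step 6: +0 fires, +1 burnt (F count now 0)
Fire out after step 6
Initially T: 27, now '.': 31
Total burnt (originally-T cells now '.'): 22

Answer: 22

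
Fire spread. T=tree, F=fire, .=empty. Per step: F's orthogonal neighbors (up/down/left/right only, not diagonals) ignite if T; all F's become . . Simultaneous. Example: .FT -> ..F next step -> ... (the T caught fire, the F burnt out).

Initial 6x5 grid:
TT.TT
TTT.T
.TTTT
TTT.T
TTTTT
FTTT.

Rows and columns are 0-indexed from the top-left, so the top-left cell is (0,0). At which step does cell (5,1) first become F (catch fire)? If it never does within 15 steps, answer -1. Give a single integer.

Step 1: cell (5,1)='F' (+2 fires, +1 burnt)
  -> target ignites at step 1
Step 2: cell (5,1)='.' (+3 fires, +2 burnt)
Step 3: cell (5,1)='.' (+3 fires, +3 burnt)
Step 4: cell (5,1)='.' (+3 fires, +3 burnt)
Step 5: cell (5,1)='.' (+3 fires, +3 burnt)
Step 6: cell (5,1)='.' (+5 fires, +3 burnt)
Step 7: cell (5,1)='.' (+2 fires, +5 burnt)
Step 8: cell (5,1)='.' (+1 fires, +2 burnt)
Step 9: cell (5,1)='.' (+1 fires, +1 burnt)
Step 10: cell (5,1)='.' (+1 fires, +1 burnt)
Step 11: cell (5,1)='.' (+0 fires, +1 burnt)
  fire out at step 11

1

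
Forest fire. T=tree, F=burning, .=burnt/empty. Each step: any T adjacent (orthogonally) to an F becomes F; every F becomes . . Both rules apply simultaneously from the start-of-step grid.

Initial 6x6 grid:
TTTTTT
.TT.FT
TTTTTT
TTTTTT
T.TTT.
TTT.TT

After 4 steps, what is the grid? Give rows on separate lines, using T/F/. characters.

Step 1: 3 trees catch fire, 1 burn out
  TTTTFT
  .TT..F
  TTTTFT
  TTTTTT
  T.TTT.
  TTT.TT
Step 2: 5 trees catch fire, 3 burn out
  TTTF.F
  .TT...
  TTTF.F
  TTTTFT
  T.TTT.
  TTT.TT
Step 3: 5 trees catch fire, 5 burn out
  TTF...
  .TT...
  TTF...
  TTTF.F
  T.TTF.
  TTT.TT
Step 4: 6 trees catch fire, 5 burn out
  TF....
  .TF...
  TF....
  TTF...
  T.TF..
  TTT.FT

TF....
.TF...
TF....
TTF...
T.TF..
TTT.FT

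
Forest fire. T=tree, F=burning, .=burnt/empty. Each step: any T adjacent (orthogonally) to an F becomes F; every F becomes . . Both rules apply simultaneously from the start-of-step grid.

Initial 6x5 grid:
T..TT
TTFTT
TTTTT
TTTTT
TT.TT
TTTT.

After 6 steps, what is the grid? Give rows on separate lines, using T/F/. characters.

Step 1: 3 trees catch fire, 1 burn out
  T..TT
  TF.FT
  TTFTT
  TTTTT
  TT.TT
  TTTT.
Step 2: 6 trees catch fire, 3 burn out
  T..FT
  F...F
  TF.FT
  TTFTT
  TT.TT
  TTTT.
Step 3: 6 trees catch fire, 6 burn out
  F...F
  .....
  F...F
  TF.FT
  TT.TT
  TTTT.
Step 4: 4 trees catch fire, 6 burn out
  .....
  .....
  .....
  F...F
  TF.FT
  TTTT.
Step 5: 4 trees catch fire, 4 burn out
  .....
  .....
  .....
  .....
  F...F
  TFTF.
Step 6: 2 trees catch fire, 4 burn out
  .....
  .....
  .....
  .....
  .....
  F.F..

.....
.....
.....
.....
.....
F.F..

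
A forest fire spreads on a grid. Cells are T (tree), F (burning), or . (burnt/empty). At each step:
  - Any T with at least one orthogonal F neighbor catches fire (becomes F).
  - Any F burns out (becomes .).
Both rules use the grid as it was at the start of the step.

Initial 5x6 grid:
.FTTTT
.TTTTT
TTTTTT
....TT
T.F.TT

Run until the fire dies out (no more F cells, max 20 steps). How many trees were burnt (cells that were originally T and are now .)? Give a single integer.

Answer: 19

Derivation:
Step 1: +2 fires, +2 burnt (F count now 2)
Step 2: +3 fires, +2 burnt (F count now 3)
Step 3: +4 fires, +3 burnt (F count now 4)
Step 4: +3 fires, +4 burnt (F count now 3)
Step 5: +2 fires, +3 burnt (F count now 2)
Step 6: +2 fires, +2 burnt (F count now 2)
Step 7: +2 fires, +2 burnt (F count now 2)
Step 8: +1 fires, +2 burnt (F count now 1)
Step 9: +0 fires, +1 burnt (F count now 0)
Fire out after step 9
Initially T: 20, now '.': 29
Total burnt (originally-T cells now '.'): 19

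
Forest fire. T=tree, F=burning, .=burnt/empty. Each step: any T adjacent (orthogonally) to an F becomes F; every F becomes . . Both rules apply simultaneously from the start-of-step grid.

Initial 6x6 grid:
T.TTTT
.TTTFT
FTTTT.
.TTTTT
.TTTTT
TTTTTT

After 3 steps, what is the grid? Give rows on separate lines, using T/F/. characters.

Step 1: 5 trees catch fire, 2 burn out
  T.TTFT
  .TTF.F
  .FTTF.
  .TTTTT
  .TTTTT
  TTTTTT
Step 2: 8 trees catch fire, 5 burn out
  T.TF.F
  .FF...
  ..FF..
  .FTTFT
  .TTTTT
  TTTTTT
Step 3: 6 trees catch fire, 8 burn out
  T.F...
  ......
  ......
  ..FF.F
  .FTTFT
  TTTTTT

T.F...
......
......
..FF.F
.FTTFT
TTTTTT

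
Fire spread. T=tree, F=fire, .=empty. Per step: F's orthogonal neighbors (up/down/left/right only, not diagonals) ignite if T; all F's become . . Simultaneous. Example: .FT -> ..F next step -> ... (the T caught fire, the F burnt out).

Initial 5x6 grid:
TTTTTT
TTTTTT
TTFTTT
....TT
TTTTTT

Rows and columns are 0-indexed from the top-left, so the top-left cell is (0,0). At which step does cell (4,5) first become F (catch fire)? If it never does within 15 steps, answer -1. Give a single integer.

Step 1: cell (4,5)='T' (+3 fires, +1 burnt)
Step 2: cell (4,5)='T' (+5 fires, +3 burnt)
Step 3: cell (4,5)='T' (+6 fires, +5 burnt)
Step 4: cell (4,5)='T' (+5 fires, +6 burnt)
Step 5: cell (4,5)='F' (+3 fires, +5 burnt)
  -> target ignites at step 5
Step 6: cell (4,5)='.' (+1 fires, +3 burnt)
Step 7: cell (4,5)='.' (+1 fires, +1 burnt)
Step 8: cell (4,5)='.' (+1 fires, +1 burnt)
Step 9: cell (4,5)='.' (+0 fires, +1 burnt)
  fire out at step 9

5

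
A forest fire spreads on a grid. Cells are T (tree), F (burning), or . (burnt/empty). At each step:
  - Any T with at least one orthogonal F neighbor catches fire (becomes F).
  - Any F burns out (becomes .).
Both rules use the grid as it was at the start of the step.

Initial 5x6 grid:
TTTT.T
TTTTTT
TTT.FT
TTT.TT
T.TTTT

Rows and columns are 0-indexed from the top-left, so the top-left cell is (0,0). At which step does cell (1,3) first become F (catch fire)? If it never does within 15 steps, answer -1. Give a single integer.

Step 1: cell (1,3)='T' (+3 fires, +1 burnt)
Step 2: cell (1,3)='F' (+4 fires, +3 burnt)
  -> target ignites at step 2
Step 3: cell (1,3)='.' (+5 fires, +4 burnt)
Step 4: cell (1,3)='.' (+4 fires, +5 burnt)
Step 5: cell (1,3)='.' (+4 fires, +4 burnt)
Step 6: cell (1,3)='.' (+3 fires, +4 burnt)
Step 7: cell (1,3)='.' (+1 fires, +3 burnt)
Step 8: cell (1,3)='.' (+1 fires, +1 burnt)
Step 9: cell (1,3)='.' (+0 fires, +1 burnt)
  fire out at step 9

2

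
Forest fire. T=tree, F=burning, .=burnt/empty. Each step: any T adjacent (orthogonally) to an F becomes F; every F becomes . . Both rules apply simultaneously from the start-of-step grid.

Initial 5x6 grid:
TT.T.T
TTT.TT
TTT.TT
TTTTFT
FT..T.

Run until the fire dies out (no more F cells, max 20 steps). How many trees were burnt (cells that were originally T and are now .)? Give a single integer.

Step 1: +6 fires, +2 burnt (F count now 6)
Step 2: +5 fires, +6 burnt (F count now 5)
Step 3: +4 fires, +5 burnt (F count now 4)
Step 4: +4 fires, +4 burnt (F count now 4)
Step 5: +1 fires, +4 burnt (F count now 1)
Step 6: +0 fires, +1 burnt (F count now 0)
Fire out after step 6
Initially T: 21, now '.': 29
Total burnt (originally-T cells now '.'): 20

Answer: 20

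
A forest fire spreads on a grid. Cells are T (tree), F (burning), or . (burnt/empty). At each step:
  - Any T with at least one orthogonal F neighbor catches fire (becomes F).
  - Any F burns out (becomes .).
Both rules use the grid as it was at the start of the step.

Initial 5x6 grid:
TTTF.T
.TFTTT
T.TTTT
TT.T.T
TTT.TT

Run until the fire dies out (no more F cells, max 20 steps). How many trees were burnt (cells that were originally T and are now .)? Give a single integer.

Answer: 16

Derivation:
Step 1: +4 fires, +2 burnt (F count now 4)
Step 2: +3 fires, +4 burnt (F count now 3)
Step 3: +4 fires, +3 burnt (F count now 4)
Step 4: +2 fires, +4 burnt (F count now 2)
Step 5: +1 fires, +2 burnt (F count now 1)
Step 6: +1 fires, +1 burnt (F count now 1)
Step 7: +1 fires, +1 burnt (F count now 1)
Step 8: +0 fires, +1 burnt (F count now 0)
Fire out after step 8
Initially T: 22, now '.': 24
Total burnt (originally-T cells now '.'): 16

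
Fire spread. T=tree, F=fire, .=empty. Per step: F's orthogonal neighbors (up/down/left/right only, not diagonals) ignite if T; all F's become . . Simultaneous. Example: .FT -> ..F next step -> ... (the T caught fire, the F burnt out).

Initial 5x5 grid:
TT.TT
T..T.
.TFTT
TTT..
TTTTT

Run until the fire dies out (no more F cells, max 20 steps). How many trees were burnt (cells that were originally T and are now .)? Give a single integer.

Answer: 14

Derivation:
Step 1: +3 fires, +1 burnt (F count now 3)
Step 2: +4 fires, +3 burnt (F count now 4)
Step 3: +4 fires, +4 burnt (F count now 4)
Step 4: +3 fires, +4 burnt (F count now 3)
Step 5: +0 fires, +3 burnt (F count now 0)
Fire out after step 5
Initially T: 17, now '.': 22
Total burnt (originally-T cells now '.'): 14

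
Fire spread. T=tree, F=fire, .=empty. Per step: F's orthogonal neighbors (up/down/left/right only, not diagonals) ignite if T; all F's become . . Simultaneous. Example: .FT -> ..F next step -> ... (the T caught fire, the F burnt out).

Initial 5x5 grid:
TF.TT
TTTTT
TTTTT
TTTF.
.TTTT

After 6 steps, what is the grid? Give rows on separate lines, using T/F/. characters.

Step 1: 5 trees catch fire, 2 burn out
  F..TT
  TFTTT
  TTTFT
  TTF..
  .TTFT
Step 2: 9 trees catch fire, 5 burn out
  ...TT
  F.FFT
  TFF.F
  TF...
  .TF.F
Step 3: 5 trees catch fire, 9 burn out
  ...FT
  ....F
  F....
  F....
  .F...
Step 4: 1 trees catch fire, 5 burn out
  ....F
  .....
  .....
  .....
  .....
Step 5: 0 trees catch fire, 1 burn out
  .....
  .....
  .....
  .....
  .....
Step 6: 0 trees catch fire, 0 burn out
  .....
  .....
  .....
  .....
  .....

.....
.....
.....
.....
.....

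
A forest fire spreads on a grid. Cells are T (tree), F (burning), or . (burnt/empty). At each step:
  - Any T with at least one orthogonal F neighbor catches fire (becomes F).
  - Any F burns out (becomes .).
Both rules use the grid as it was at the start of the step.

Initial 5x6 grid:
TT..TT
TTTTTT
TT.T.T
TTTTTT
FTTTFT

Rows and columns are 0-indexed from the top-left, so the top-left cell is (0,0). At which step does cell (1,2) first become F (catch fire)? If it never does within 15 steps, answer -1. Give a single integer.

Step 1: cell (1,2)='T' (+5 fires, +2 burnt)
Step 2: cell (1,2)='T' (+5 fires, +5 burnt)
Step 3: cell (1,2)='T' (+5 fires, +5 burnt)
Step 4: cell (1,2)='T' (+4 fires, +5 burnt)
Step 5: cell (1,2)='F' (+4 fires, +4 burnt)
  -> target ignites at step 5
Step 6: cell (1,2)='.' (+1 fires, +4 burnt)
Step 7: cell (1,2)='.' (+0 fires, +1 burnt)
  fire out at step 7

5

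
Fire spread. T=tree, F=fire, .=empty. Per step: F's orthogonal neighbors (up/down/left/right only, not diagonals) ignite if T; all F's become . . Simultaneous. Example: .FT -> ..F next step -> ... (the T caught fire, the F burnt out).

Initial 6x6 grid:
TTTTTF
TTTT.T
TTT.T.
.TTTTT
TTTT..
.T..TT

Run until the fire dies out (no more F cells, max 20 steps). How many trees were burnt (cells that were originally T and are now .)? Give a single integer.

Step 1: +2 fires, +1 burnt (F count now 2)
Step 2: +1 fires, +2 burnt (F count now 1)
Step 3: +2 fires, +1 burnt (F count now 2)
Step 4: +2 fires, +2 burnt (F count now 2)
Step 5: +3 fires, +2 burnt (F count now 3)
Step 6: +3 fires, +3 burnt (F count now 3)
Step 7: +4 fires, +3 burnt (F count now 4)
Step 8: +3 fires, +4 burnt (F count now 3)
Step 9: +4 fires, +3 burnt (F count now 4)
Step 10: +0 fires, +4 burnt (F count now 0)
Fire out after step 10
Initially T: 26, now '.': 34
Total burnt (originally-T cells now '.'): 24

Answer: 24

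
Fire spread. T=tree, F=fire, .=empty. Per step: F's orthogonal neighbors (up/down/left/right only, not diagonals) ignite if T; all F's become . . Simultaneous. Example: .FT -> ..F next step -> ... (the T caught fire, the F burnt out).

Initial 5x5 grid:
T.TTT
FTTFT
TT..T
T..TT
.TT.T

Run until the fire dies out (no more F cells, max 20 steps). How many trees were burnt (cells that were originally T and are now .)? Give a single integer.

Step 1: +6 fires, +2 burnt (F count now 6)
Step 2: +5 fires, +6 burnt (F count now 5)
Step 3: +1 fires, +5 burnt (F count now 1)
Step 4: +2 fires, +1 burnt (F count now 2)
Step 5: +0 fires, +2 burnt (F count now 0)
Fire out after step 5
Initially T: 16, now '.': 23
Total burnt (originally-T cells now '.'): 14

Answer: 14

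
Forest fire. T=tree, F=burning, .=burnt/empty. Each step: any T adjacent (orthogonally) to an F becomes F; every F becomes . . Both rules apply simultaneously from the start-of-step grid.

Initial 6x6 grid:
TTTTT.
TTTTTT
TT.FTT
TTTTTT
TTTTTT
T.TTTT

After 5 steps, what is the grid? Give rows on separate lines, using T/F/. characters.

Step 1: 3 trees catch fire, 1 burn out
  TTTTT.
  TTTFTT
  TT..FT
  TTTFTT
  TTTTTT
  T.TTTT
Step 2: 7 trees catch fire, 3 burn out
  TTTFT.
  TTF.FT
  TT...F
  TTF.FT
  TTTFTT
  T.TTTT
Step 3: 9 trees catch fire, 7 burn out
  TTF.F.
  TF...F
  TT....
  TF...F
  TTF.FT
  T.TFTT
Step 4: 8 trees catch fire, 9 burn out
  TF....
  F.....
  TF....
  F.....
  TF...F
  T.F.FT
Step 5: 4 trees catch fire, 8 burn out
  F.....
  ......
  F.....
  ......
  F.....
  T....F

F.....
......
F.....
......
F.....
T....F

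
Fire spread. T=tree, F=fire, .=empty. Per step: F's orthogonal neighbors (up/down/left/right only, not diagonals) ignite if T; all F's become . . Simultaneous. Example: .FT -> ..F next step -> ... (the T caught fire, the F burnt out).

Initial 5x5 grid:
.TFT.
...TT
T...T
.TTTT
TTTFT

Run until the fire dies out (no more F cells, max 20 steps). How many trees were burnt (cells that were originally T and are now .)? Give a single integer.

Answer: 13

Derivation:
Step 1: +5 fires, +2 burnt (F count now 5)
Step 2: +4 fires, +5 burnt (F count now 4)
Step 3: +4 fires, +4 burnt (F count now 4)
Step 4: +0 fires, +4 burnt (F count now 0)
Fire out after step 4
Initially T: 14, now '.': 24
Total burnt (originally-T cells now '.'): 13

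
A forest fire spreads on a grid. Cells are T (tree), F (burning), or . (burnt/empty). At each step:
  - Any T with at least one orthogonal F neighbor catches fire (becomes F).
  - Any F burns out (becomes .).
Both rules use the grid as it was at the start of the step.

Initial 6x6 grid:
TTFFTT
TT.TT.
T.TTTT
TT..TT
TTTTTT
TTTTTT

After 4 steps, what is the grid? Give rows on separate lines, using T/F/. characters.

Step 1: 3 trees catch fire, 2 burn out
  TF..FT
  TT.FT.
  T.TTTT
  TT..TT
  TTTTTT
  TTTTTT
Step 2: 5 trees catch fire, 3 burn out
  F....F
  TF..F.
  T.TFTT
  TT..TT
  TTTTTT
  TTTTTT
Step 3: 3 trees catch fire, 5 burn out
  ......
  F.....
  T.F.FT
  TT..TT
  TTTTTT
  TTTTTT
Step 4: 3 trees catch fire, 3 burn out
  ......
  ......
  F....F
  TT..FT
  TTTTTT
  TTTTTT

......
......
F....F
TT..FT
TTTTTT
TTTTTT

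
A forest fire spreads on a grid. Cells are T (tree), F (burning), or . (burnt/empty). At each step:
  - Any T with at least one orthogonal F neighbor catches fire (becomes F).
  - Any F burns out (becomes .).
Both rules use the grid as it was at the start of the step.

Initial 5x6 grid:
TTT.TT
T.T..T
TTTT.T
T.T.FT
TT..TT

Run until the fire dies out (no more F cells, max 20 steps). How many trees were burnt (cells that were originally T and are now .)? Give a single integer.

Step 1: +2 fires, +1 burnt (F count now 2)
Step 2: +2 fires, +2 burnt (F count now 2)
Step 3: +1 fires, +2 burnt (F count now 1)
Step 4: +1 fires, +1 burnt (F count now 1)
Step 5: +1 fires, +1 burnt (F count now 1)
Step 6: +0 fires, +1 burnt (F count now 0)
Fire out after step 6
Initially T: 20, now '.': 17
Total burnt (originally-T cells now '.'): 7

Answer: 7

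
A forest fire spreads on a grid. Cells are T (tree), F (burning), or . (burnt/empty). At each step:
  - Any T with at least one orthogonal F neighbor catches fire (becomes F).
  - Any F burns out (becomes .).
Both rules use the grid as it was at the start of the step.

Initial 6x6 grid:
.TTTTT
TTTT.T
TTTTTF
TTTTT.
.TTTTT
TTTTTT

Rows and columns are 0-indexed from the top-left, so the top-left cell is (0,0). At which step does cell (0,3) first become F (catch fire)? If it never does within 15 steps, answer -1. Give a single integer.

Step 1: cell (0,3)='T' (+2 fires, +1 burnt)
Step 2: cell (0,3)='T' (+3 fires, +2 burnt)
Step 3: cell (0,3)='T' (+5 fires, +3 burnt)
Step 4: cell (0,3)='F' (+7 fires, +5 burnt)
  -> target ignites at step 4
Step 5: cell (0,3)='.' (+7 fires, +7 burnt)
Step 6: cell (0,3)='.' (+5 fires, +7 burnt)
Step 7: cell (0,3)='.' (+1 fires, +5 burnt)
Step 8: cell (0,3)='.' (+1 fires, +1 burnt)
Step 9: cell (0,3)='.' (+0 fires, +1 burnt)
  fire out at step 9

4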